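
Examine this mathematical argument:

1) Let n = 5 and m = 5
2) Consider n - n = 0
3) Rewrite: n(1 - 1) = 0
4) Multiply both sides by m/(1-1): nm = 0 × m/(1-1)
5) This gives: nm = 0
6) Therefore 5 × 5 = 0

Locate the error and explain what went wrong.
Step 4: Multiply both sides by m/(1-1): nm = 0 × m/(1-1)

Step 4 multiplies both sides by m/(1-1). However, 1-1 = 0, so this is multiplication by m/0, which is undefined. We cannot multiply by an undefined expression.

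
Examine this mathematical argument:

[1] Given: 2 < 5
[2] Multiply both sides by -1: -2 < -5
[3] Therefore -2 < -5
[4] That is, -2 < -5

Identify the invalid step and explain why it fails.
Step 2: Multiply both sides by -1: -2 < -5

Step 2 multiplies both sides by -1 but fails to reverse the inequality sign. When multiplying (or dividing) an inequality by a negative number, the direction must be reversed. Since 2 < 5, we should get -2 > -5, i.e., -2 > -5.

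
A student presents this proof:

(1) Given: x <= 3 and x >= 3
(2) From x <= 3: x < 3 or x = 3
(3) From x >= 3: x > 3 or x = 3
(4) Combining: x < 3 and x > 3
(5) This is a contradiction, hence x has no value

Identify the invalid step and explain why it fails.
Step 4: Combining: x < 3 and x > 3

Step 4 incorrectly combines the conditions. From x <= 3 and x >= 3, the intersection is x = 3. The error treats the 'or' cases as 'and' requirements. The correct conclusion is that x = 3 is the unique solution, not that no solution exists.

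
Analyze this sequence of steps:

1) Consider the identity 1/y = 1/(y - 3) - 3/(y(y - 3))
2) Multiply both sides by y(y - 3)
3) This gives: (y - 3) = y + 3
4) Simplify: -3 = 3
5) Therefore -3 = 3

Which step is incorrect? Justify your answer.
Step 3: This gives: (y - 3) = y + 3

Step 3 makes a sign error when clearing denominators. Multiplying -3/(y(y - 3)) by y(y - 3) gives -3, not +3. The correct result is (y - 3) = y - 3, which is trivially true, not (y - 3) = y + 3. (Step 1 is a valid identity: 1/(y - 3) - 3/(y(y - 3)) = (y - 3)/(y(y - 3)) = 1/y.)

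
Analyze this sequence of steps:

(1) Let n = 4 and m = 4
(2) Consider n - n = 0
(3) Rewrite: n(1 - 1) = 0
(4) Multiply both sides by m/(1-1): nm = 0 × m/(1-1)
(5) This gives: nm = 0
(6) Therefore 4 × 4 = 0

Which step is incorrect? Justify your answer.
Step 4: Multiply both sides by m/(1-1): nm = 0 × m/(1-1)

Step 4 multiplies both sides by m/(1-1). However, 1-1 = 0, so this is multiplication by m/0, which is undefined. We cannot multiply by an undefined expression.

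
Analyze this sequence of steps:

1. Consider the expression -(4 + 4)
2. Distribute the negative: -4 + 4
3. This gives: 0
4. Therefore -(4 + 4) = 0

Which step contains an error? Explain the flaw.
Step 2: Distribute the negative: -4 + 4

Step 2 incorrectly distributes the negative sign. The correct distribution is -(4 + 4) = -4 - 4 = -8. The negative must be applied to both terms, not just the first. The error treats -(4 + 4) as -4 + 4, which equals 0 instead of -8.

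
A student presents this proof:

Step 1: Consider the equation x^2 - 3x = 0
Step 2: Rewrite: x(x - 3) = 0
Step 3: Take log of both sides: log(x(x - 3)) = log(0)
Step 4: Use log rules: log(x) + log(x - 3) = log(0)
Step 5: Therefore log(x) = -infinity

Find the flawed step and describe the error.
Step 3: Take log of both sides: log(x(x - 3)) = log(0)

Step 3 takes the logarithm of both sides, resulting in log(0) on the right side. The logarithm is only defined for positive numbers; log(0) is undefined (approaches negative infinity). This operation is invalid.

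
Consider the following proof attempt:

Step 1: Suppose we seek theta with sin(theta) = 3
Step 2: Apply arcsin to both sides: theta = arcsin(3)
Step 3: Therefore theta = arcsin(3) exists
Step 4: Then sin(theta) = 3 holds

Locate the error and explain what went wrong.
Step 2: Apply arcsin to both sides: theta = arcsin(3)

Step 2 applies arcsin to 3. However, arcsin(x) is only defined for x in [-1, 1] because sin(theta) can only produce values in that range. Since |3| > 1, arcsin(3) is undefined. There is no angle whose sine equals 3.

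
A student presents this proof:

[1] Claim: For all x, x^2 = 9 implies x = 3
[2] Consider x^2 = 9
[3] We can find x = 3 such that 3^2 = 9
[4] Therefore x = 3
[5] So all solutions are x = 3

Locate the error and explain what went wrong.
Step 4: Therefore x = 3

Step 4 incorrectly concludes that x = 3 is the only solution. The proof shows that x = 3 is A solution (existence), but does not show it is the ONLY solution (uniqueness). In fact, x = -3 is also a solution since (-3)^2 = 9. Finding one solution doesn't prove there are no others.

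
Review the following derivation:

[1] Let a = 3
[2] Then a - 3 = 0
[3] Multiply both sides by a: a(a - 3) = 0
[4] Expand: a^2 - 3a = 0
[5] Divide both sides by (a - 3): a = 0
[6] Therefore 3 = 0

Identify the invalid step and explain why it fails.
Step 5: Divide both sides by (a - 3): a = 0

Step 5 divides both sides by (a - 3). However, since a = 3, we have (a - 3) = 0. Division by zero is undefined, making this step invalid.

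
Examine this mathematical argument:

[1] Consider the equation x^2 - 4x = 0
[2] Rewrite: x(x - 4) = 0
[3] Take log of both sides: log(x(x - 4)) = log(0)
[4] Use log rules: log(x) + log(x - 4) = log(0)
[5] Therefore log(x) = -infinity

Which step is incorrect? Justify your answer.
Step 3: Take log of both sides: log(x(x - 4)) = log(0)

Step 3 takes the logarithm of both sides, resulting in log(0) on the right side. The logarithm is only defined for positive numbers; log(0) is undefined (approaches negative infinity). This operation is invalid.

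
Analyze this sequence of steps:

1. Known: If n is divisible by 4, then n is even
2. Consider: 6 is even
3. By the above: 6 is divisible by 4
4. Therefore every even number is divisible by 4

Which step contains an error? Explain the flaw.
Step 3: By the above: 6 is divisible by 4

Step 3 commits the fallacy of affirming the consequent. The known fact 'divisible by 4 → even' does NOT imply 'even → divisible by 4'. That would be the converse, which is false. For example, 6 is even but 6 ÷ 4 = 1.50, which is not an integer.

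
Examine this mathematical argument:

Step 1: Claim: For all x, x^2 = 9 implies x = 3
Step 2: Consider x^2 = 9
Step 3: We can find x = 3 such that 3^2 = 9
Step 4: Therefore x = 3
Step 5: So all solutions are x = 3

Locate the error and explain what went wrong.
Step 4: Therefore x = 3

Step 4 incorrectly concludes that x = 3 is the only solution. The proof shows that x = 3 is A solution (existence), but does not show it is the ONLY solution (uniqueness). In fact, x = -3 is also a solution since (-3)^2 = 9. Finding one solution doesn't prove there are no others.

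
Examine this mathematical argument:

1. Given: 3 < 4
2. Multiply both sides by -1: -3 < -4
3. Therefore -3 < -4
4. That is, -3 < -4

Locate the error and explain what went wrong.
Step 2: Multiply both sides by -1: -3 < -4

Step 2 multiplies both sides by -1 but fails to reverse the inequality sign. When multiplying (or dividing) an inequality by a negative number, the direction must be reversed. Since 3 < 4, we should get -3 > -4, i.e., -3 > -4.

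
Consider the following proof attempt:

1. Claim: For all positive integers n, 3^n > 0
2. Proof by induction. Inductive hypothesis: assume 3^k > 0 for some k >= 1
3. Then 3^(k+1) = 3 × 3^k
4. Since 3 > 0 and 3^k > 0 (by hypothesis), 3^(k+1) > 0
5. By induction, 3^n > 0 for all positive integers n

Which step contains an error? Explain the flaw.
Step 5: By induction, 3^n > 0 for all positive integers n

Step 5 concludes the proof by induction, but no base case was ever established. A valid induction proof requires: (1) a base case proving 3^1 > 0, and (2) an inductive step showing IF 3^k > 0 THEN 3^(k+1) > 0. Steps 2-4 correctly establish the inductive step, but without the base case the conclusion in step 5 does not follow.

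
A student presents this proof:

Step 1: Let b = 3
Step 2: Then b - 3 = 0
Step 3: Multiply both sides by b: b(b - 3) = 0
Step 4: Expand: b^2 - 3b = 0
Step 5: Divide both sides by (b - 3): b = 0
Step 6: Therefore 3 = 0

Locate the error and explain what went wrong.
Step 5: Divide both sides by (b - 3): b = 0

Step 5 divides both sides by (b - 3). However, since b = 3, we have (b - 3) = 0. Division by zero is undefined, making this step invalid.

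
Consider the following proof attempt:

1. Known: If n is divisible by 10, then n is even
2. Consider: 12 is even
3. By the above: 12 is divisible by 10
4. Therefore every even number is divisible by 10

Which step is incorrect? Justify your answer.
Step 3: By the above: 12 is divisible by 10

Step 3 commits the fallacy of affirming the consequent. The known fact 'divisible by 10 → even' does NOT imply 'even → divisible by 10'. That would be the converse, which is false. For example, 12 is even but 12 ÷ 10 = 1.20, which is not an integer.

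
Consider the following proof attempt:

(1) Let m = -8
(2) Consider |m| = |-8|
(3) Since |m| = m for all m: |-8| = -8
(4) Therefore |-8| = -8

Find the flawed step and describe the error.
Step 3: Since |m| = m for all m: |-8| = -8

Step 3 incorrectly states that |m| = m for all m. The correct definition is |m| = m when m >= 0, and |m| = -m when m < 0. Since -8 < 0, we have |-8| = -(-8) = 8, not -8.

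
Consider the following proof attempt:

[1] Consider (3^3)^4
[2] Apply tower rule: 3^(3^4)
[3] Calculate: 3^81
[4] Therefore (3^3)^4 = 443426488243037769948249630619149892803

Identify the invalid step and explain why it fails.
Step 2: Apply tower rule: 3^(3^4)

Step 2 incorrectly states that (a^b)^c = a^(b^c). The correct rule is (a^b)^c = a^(b×c). The actual value is (3^3)^4 = 3^12 = 531441, not 3^81 = 443426488243037769948249630619149892803.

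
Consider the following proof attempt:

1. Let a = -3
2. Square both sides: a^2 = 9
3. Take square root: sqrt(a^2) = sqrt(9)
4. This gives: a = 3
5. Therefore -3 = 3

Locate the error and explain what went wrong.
Step 4: This gives: a = 3

Step 4 incorrectly states that sqrt(a^2) = a. The correct identity is sqrt(a^2) = |a|. Since a = -3 < 0, we have sqrt(a^2) = |-3| = 3, not a = -3.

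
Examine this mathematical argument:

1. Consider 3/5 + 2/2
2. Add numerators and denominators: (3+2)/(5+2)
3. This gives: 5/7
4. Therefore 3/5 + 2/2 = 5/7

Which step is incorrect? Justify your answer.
Step 2: Add numerators and denominators: (3+2)/(5+2)

Step 2 incorrectly adds fractions by separately adding numerators and denominators. This is wrong. The correct method requires a common denominator: 3/5 + 2/2 = (3×2 + 2×5)/(5×2) = 16/10 = 8/5. The method used gives 5/7, which is different.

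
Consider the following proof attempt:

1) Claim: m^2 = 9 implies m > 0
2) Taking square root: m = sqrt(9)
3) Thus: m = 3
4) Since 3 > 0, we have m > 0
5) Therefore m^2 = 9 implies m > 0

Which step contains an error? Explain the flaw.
Step 2: Taking square root: m = sqrt(9)

Step 2 takes the square root and assumes the positive root only. The equation m^2 = 9 actually has two solutions: m = 3 and m = -3. The proof silently assumes m > 0 without justification, then uses this assumption to conclude m > 0, which is circular. The counterexample m = -3 shows the claim is false.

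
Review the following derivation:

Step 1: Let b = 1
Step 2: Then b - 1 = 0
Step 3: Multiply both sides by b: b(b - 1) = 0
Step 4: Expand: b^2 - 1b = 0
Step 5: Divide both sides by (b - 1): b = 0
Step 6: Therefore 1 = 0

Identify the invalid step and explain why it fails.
Step 5: Divide both sides by (b - 1): b = 0

Step 5 divides both sides by (b - 1). However, since b = 1, we have (b - 1) = 0. Division by zero is undefined, making this step invalid.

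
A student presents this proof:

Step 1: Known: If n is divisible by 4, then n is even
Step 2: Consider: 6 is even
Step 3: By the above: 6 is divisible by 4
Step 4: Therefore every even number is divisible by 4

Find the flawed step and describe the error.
Step 3: By the above: 6 is divisible by 4

Step 3 commits the fallacy of affirming the consequent. The known fact 'divisible by 4 → even' does NOT imply 'even → divisible by 4'. That would be the converse, which is false. For example, 6 is even but 6 ÷ 4 = 1.50, which is not an integer.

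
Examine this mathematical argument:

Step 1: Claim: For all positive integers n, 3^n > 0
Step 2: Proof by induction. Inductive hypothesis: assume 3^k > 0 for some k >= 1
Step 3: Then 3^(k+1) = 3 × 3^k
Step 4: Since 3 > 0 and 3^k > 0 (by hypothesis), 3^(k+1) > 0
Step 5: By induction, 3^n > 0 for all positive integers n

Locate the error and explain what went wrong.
Step 5: By induction, 3^n > 0 for all positive integers n

Step 5 concludes the proof by induction, but no base case was ever established. A valid induction proof requires: (1) a base case proving 3^1 > 0, and (2) an inductive step showing IF 3^k > 0 THEN 3^(k+1) > 0. Steps 2-4 correctly establish the inductive step, but without the base case the conclusion in step 5 does not follow.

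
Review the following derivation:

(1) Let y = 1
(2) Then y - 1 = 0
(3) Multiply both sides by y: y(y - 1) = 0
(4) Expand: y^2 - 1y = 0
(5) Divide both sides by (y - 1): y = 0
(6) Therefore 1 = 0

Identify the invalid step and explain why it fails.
Step 5: Divide both sides by (y - 1): y = 0

Step 5 divides both sides by (y - 1). However, since y = 1, we have (y - 1) = 0. Division by zero is undefined, making this step invalid.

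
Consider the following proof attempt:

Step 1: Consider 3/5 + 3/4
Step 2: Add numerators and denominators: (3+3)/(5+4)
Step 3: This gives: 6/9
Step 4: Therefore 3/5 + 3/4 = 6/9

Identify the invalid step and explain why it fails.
Step 2: Add numerators and denominators: (3+3)/(5+4)

Step 2 incorrectly adds fractions by separately adding numerators and denominators. This is wrong. The correct method requires a common denominator: 3/5 + 3/4 = (3×4 + 3×5)/(5×4) = 27/20 = 27/20. The method used gives 6/9, which is different.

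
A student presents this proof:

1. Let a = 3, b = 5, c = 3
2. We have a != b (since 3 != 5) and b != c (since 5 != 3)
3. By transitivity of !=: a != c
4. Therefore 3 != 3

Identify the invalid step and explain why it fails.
Step 3: By transitivity of !=: a != c

Step 3 incorrectly applies transitivity to the '!=' relation. Transitivity states: if a R b and b R c, then a R c. However, '!=' is not transitive. Counterexample: 3 != 5 and 5 != 3, but 3 = 3 (both equal 3). Transitivity holds for relations like <, <=, =, but not for !=.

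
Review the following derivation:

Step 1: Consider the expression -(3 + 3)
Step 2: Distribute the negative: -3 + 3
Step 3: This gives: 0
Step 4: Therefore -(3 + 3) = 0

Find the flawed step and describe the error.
Step 2: Distribute the negative: -3 + 3

Step 2 incorrectly distributes the negative sign. The correct distribution is -(3 + 3) = -3 - 3 = -6. The negative must be applied to both terms, not just the first. The error treats -(3 + 3) as -3 + 3, which equals 0 instead of -6.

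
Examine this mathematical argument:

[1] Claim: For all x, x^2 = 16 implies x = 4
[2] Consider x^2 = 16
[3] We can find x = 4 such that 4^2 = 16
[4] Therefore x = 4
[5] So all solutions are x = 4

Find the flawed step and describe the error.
Step 4: Therefore x = 4

Step 4 incorrectly concludes that x = 4 is the only solution. The proof shows that x = 4 is A solution (existence), but does not show it is the ONLY solution (uniqueness). In fact, x = -4 is also a solution since (-4)^2 = 16. Finding one solution doesn't prove there are no others.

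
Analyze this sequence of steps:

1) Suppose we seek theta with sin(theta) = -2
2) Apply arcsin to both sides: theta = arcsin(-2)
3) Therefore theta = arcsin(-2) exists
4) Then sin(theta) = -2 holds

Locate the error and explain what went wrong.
Step 2: Apply arcsin to both sides: theta = arcsin(-2)

Step 2 applies arcsin to -2. However, arcsin(x) is only defined for x in [-1, 1] because sin(theta) can only produce values in that range. Since |-2| > 1, arcsin(-2) is undefined. There is no angle whose sine equals -2.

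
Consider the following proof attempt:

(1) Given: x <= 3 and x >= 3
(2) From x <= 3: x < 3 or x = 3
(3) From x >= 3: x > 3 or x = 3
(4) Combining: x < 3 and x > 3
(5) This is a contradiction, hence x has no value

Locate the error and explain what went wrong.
Step 4: Combining: x < 3 and x > 3

Step 4 incorrectly combines the conditions. From x <= 3 and x >= 3, the intersection is x = 3. The error treats the 'or' cases as 'and' requirements. The correct conclusion is that x = 3 is the unique solution, not that no solution exists.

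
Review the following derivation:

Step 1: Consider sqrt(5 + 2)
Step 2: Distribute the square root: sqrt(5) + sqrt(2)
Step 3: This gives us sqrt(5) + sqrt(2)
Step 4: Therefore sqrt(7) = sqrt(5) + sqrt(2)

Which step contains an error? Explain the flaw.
Step 2: Distribute the square root: sqrt(5) + sqrt(2)

Step 2 incorrectly 'distributes' the square root over addition. The square root function does not distribute: sqrt(a + b) ≠ sqrt(a) + sqrt(b). In fact, sqrt(5 + 2) = sqrt(7) ≈ 2.6458, while sqrt(5) + sqrt(2) ≈ 3.6503.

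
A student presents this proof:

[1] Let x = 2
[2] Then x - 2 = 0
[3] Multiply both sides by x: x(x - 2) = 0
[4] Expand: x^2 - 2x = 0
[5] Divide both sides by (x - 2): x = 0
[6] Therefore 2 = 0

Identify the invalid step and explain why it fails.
Step 5: Divide both sides by (x - 2): x = 0

Step 5 divides both sides by (x - 2). However, since x = 2, we have (x - 2) = 0. Division by zero is undefined, making this step invalid.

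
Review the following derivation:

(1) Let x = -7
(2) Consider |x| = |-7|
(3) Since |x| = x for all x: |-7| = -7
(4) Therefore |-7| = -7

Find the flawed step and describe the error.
Step 3: Since |x| = x for all x: |-7| = -7

Step 3 incorrectly states that |x| = x for all x. The correct definition is |x| = x when x >= 0, and |x| = -x when x < 0. Since -7 < 0, we have |-7| = -(-7) = 7, not -7.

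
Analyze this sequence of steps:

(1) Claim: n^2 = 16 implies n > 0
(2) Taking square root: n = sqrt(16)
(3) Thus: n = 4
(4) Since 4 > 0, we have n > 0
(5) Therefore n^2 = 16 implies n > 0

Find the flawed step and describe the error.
Step 2: Taking square root: n = sqrt(16)

Step 2 takes the square root and assumes the positive root only. The equation n^2 = 16 actually has two solutions: n = 4 and n = -4. The proof silently assumes n > 0 without justification, then uses this assumption to conclude n > 0, which is circular. The counterexample n = -4 shows the claim is false.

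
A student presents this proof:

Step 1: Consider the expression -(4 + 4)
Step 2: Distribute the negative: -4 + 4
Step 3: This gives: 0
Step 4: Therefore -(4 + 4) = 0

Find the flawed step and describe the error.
Step 2: Distribute the negative: -4 + 4

Step 2 incorrectly distributes the negative sign. The correct distribution is -(4 + 4) = -4 - 4 = -8. The negative must be applied to both terms, not just the first. The error treats -(4 + 4) as -4 + 4, which equals 0 instead of -8.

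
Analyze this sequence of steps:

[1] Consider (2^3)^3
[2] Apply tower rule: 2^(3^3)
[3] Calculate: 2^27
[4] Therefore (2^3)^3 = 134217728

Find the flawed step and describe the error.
Step 2: Apply tower rule: 2^(3^3)

Step 2 incorrectly states that (a^b)^c = a^(b^c). The correct rule is (a^b)^c = a^(b×c). The actual value is (2^3)^3 = 2^9 = 512, not 2^27 = 134217728.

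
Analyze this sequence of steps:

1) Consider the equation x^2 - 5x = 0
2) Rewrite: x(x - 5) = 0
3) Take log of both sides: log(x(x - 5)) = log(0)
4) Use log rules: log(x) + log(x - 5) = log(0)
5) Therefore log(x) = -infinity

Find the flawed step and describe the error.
Step 3: Take log of both sides: log(x(x - 5)) = log(0)

Step 3 takes the logarithm of both sides, resulting in log(0) on the right side. The logarithm is only defined for positive numbers; log(0) is undefined (approaches negative infinity). This operation is invalid.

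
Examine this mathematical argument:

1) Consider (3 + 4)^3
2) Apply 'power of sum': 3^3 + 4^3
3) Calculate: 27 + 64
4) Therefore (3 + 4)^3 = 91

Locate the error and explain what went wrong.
Step 2: Apply 'power of sum': 3^3 + 4^3

Step 2 incorrectly applies a non-existent rule '(a+b)^n = a^n + b^n'. This is false in general. The correct expansion uses the binomial theorem. The actual value is (3 + 4)^3 = 7^3 = 343, not 91.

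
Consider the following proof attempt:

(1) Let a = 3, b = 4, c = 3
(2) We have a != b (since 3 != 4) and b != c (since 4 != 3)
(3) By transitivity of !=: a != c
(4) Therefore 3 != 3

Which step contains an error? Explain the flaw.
Step 3: By transitivity of !=: a != c

Step 3 incorrectly applies transitivity to the '!=' relation. Transitivity states: if a R b and b R c, then a R c. However, '!=' is not transitive. Counterexample: 3 != 4 and 4 != 3, but 3 = 3 (both equal 3). Transitivity holds for relations like <, <=, =, but not for !=.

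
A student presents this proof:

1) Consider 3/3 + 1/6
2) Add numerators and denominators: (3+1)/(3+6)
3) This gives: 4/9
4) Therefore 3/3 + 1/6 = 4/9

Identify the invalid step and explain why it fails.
Step 2: Add numerators and denominators: (3+1)/(3+6)

Step 2 incorrectly adds fractions by separately adding numerators and denominators. This is wrong. The correct method requires a common denominator: 3/3 + 1/6 = (3×6 + 1×3)/(3×6) = 21/18 = 7/6. The method used gives 4/9, which is different.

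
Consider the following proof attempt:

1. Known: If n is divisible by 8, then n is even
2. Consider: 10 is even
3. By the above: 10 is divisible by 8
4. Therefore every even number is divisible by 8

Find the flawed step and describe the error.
Step 3: By the above: 10 is divisible by 8

Step 3 commits the fallacy of affirming the consequent. The known fact 'divisible by 8 → even' does NOT imply 'even → divisible by 8'. That would be the converse, which is false. For example, 10 is even but 10 ÷ 8 = 1.25, which is not an integer.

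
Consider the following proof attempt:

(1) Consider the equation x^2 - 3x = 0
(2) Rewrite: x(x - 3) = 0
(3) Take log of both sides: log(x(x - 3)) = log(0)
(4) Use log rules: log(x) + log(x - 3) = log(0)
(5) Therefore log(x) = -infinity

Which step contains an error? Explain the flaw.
Step 3: Take log of both sides: log(x(x - 3)) = log(0)

Step 3 takes the logarithm of both sides, resulting in log(0) on the right side. The logarithm is only defined for positive numbers; log(0) is undefined (approaches negative infinity). This operation is invalid.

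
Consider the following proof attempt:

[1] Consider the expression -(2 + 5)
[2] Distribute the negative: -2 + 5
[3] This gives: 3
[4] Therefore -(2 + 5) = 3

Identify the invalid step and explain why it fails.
Step 2: Distribute the negative: -2 + 5

Step 2 incorrectly distributes the negative sign. The correct distribution is -(2 + 5) = -2 - 5 = -7. The negative must be applied to both terms, not just the first. The error treats -(2 + 5) as -2 + 5, which equals 3 instead of -7.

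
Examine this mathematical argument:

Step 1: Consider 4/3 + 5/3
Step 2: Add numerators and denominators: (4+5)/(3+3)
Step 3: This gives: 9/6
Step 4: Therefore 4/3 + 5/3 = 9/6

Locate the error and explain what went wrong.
Step 2: Add numerators and denominators: (4+5)/(3+3)

Step 2 incorrectly adds fractions by separately adding numerators and denominators. This is wrong. The correct method requires a common denominator: 4/3 + 5/3 = (4×3 + 5×3)/(3×3) = 27/9 = 3. The method used gives 9/6, which is different.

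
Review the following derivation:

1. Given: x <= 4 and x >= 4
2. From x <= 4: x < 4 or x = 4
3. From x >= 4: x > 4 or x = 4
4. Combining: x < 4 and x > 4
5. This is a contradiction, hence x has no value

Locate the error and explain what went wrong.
Step 4: Combining: x < 4 and x > 4

Step 4 incorrectly combines the conditions. From x <= 4 and x >= 4, the intersection is x = 4. The error treats the 'or' cases as 'and' requirements. The correct conclusion is that x = 4 is the unique solution, not that no solution exists.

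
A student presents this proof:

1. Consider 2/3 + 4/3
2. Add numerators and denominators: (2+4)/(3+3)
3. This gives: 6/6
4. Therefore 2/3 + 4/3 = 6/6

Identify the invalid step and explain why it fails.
Step 2: Add numerators and denominators: (2+4)/(3+3)

Step 2 incorrectly adds fractions by separately adding numerators and denominators. This is wrong. The correct method requires a common denominator: 2/3 + 4/3 = (2×3 + 4×3)/(3×3) = 18/9 = 2. The method used gives 6/6, which is different.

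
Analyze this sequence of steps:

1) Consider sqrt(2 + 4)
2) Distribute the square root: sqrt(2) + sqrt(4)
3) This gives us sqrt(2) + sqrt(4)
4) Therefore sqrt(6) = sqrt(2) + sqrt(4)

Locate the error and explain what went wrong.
Step 2: Distribute the square root: sqrt(2) + sqrt(4)

Step 2 incorrectly 'distributes' the square root over addition. The square root function does not distribute: sqrt(a + b) ≠ sqrt(a) + sqrt(b). In fact, sqrt(2 + 4) = sqrt(6) ≈ 2.4495, while sqrt(2) + sqrt(4) ≈ 3.4142.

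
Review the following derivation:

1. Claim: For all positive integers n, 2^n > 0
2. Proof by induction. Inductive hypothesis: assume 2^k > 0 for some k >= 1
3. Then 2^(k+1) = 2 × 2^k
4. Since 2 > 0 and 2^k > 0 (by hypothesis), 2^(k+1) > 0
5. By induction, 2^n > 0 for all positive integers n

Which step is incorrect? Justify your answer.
Step 5: By induction, 2^n > 0 for all positive integers n

Step 5 concludes the proof by induction, but no base case was ever established. A valid induction proof requires: (1) a base case proving 2^1 > 0, and (2) an inductive step showing IF 2^k > 0 THEN 2^(k+1) > 0. Steps 2-4 correctly establish the inductive step, but without the base case the conclusion in step 5 does not follow.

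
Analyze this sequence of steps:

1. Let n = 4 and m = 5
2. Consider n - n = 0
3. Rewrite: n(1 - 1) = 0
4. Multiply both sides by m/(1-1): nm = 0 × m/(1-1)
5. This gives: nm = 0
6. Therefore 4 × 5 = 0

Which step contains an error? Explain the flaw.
Step 4: Multiply both sides by m/(1-1): nm = 0 × m/(1-1)

Step 4 multiplies both sides by m/(1-1). However, 1-1 = 0, so this is multiplication by m/0, which is undefined. We cannot multiply by an undefined expression.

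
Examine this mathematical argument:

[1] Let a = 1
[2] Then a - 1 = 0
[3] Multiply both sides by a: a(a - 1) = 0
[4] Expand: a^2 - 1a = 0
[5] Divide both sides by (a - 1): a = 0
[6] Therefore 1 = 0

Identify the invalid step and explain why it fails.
Step 5: Divide both sides by (a - 1): a = 0

Step 5 divides both sides by (a - 1). However, since a = 1, we have (a - 1) = 0. Division by zero is undefined, making this step invalid.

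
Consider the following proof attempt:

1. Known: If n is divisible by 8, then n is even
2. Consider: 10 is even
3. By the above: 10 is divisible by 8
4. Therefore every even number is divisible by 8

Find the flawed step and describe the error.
Step 3: By the above: 10 is divisible by 8

Step 3 commits the fallacy of affirming the consequent. The known fact 'divisible by 8 → even' does NOT imply 'even → divisible by 8'. That would be the converse, which is false. For example, 10 is even but 10 ÷ 8 = 1.25, which is not an integer.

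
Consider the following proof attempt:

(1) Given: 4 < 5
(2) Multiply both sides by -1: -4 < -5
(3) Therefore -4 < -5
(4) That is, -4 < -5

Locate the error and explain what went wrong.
Step 2: Multiply both sides by -1: -4 < -5

Step 2 multiplies both sides by -1 but fails to reverse the inequality sign. When multiplying (or dividing) an inequality by a negative number, the direction must be reversed. Since 4 < 5, we should get -4 > -5, i.e., -4 > -5.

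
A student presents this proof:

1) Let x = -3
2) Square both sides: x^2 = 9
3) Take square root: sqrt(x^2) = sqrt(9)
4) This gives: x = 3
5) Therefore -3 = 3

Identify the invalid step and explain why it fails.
Step 4: This gives: x = 3

Step 4 incorrectly states that sqrt(x^2) = x. The correct identity is sqrt(x^2) = |x|. Since x = -3 < 0, we have sqrt(x^2) = |-3| = 3, not x = -3.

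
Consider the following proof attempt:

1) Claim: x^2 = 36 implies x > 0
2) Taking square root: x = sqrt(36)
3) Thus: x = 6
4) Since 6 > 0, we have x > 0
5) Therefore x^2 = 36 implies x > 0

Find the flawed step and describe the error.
Step 2: Taking square root: x = sqrt(36)

Step 2 takes the square root and assumes the positive root only. The equation x^2 = 36 actually has two solutions: x = 6 and x = -6. The proof silently assumes x > 0 without justification, then uses this assumption to conclude x > 0, which is circular. The counterexample x = -6 shows the claim is false.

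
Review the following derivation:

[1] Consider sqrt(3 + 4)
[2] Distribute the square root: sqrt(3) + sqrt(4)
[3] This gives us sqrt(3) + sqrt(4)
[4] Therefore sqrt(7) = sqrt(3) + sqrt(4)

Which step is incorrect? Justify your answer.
Step 2: Distribute the square root: sqrt(3) + sqrt(4)

Step 2 incorrectly 'distributes' the square root over addition. The square root function does not distribute: sqrt(a + b) ≠ sqrt(a) + sqrt(b). In fact, sqrt(3 + 4) = sqrt(7) ≈ 2.6458, while sqrt(3) + sqrt(4) ≈ 3.7321.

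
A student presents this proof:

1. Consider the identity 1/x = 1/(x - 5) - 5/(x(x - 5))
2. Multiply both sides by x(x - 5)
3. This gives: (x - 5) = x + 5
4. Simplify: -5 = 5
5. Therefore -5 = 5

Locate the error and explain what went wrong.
Step 3: This gives: (x - 5) = x + 5

Step 3 makes a sign error when clearing denominators. Multiplying -5/(x(x - 5)) by x(x - 5) gives -5, not +5. The correct result is (x - 5) = x - 5, which is trivially true, not (x - 5) = x + 5. (Step 1 is a valid identity: 1/(x - 5) - 5/(x(x - 5)) = (x - 5)/(x(x - 5)) = 1/x.)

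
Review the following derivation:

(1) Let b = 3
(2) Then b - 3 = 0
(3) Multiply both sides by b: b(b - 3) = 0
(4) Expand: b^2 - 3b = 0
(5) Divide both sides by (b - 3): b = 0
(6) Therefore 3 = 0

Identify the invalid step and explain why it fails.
Step 5: Divide both sides by (b - 3): b = 0

Step 5 divides both sides by (b - 3). However, since b = 3, we have (b - 3) = 0. Division by zero is undefined, making this step invalid.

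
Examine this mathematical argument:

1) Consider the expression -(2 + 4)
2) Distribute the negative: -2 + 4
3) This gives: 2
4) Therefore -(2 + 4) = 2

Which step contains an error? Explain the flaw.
Step 2: Distribute the negative: -2 + 4

Step 2 incorrectly distributes the negative sign. The correct distribution is -(2 + 4) = -2 - 4 = -6. The negative must be applied to both terms, not just the first. The error treats -(2 + 4) as -2 + 4, which equals 2 instead of -6.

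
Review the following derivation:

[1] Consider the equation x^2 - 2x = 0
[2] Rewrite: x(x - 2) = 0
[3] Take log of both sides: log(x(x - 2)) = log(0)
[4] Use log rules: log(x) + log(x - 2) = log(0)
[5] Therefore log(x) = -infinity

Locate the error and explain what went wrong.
Step 3: Take log of both sides: log(x(x - 2)) = log(0)

Step 3 takes the logarithm of both sides, resulting in log(0) on the right side. The logarithm is only defined for positive numbers; log(0) is undefined (approaches negative infinity). This operation is invalid.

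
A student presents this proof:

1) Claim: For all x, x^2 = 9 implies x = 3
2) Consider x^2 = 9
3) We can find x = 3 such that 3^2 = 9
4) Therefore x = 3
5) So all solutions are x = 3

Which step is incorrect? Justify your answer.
Step 4: Therefore x = 3

Step 4 incorrectly concludes that x = 3 is the only solution. The proof shows that x = 3 is A solution (existence), but does not show it is the ONLY solution (uniqueness). In fact, x = -3 is also a solution since (-3)^2 = 9. Finding one solution doesn't prove there are no others.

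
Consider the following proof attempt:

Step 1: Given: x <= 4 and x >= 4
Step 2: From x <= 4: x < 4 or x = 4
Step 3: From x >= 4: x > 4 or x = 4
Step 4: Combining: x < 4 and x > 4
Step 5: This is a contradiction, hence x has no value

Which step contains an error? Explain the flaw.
Step 4: Combining: x < 4 and x > 4

Step 4 incorrectly combines the conditions. From x <= 4 and x >= 4, the intersection is x = 4. The error treats the 'or' cases as 'and' requirements. The correct conclusion is that x = 4 is the unique solution, not that no solution exists.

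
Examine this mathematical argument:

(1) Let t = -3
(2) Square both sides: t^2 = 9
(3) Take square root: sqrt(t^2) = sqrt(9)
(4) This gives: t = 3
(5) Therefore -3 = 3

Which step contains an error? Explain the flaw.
Step 4: This gives: t = 3

Step 4 incorrectly states that sqrt(t^2) = t. The correct identity is sqrt(t^2) = |t|. Since t = -3 < 0, we have sqrt(t^2) = |-3| = 3, not t = -3.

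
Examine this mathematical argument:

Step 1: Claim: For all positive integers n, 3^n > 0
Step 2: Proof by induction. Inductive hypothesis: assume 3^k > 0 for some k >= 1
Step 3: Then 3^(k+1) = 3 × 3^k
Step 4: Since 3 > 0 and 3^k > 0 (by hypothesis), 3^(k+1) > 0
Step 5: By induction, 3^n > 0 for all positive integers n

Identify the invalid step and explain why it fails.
Step 5: By induction, 3^n > 0 for all positive integers n

Step 5 concludes the proof by induction, but no base case was ever established. A valid induction proof requires: (1) a base case proving 3^1 > 0, and (2) an inductive step showing IF 3^k > 0 THEN 3^(k+1) > 0. Steps 2-4 correctly establish the inductive step, but without the base case the conclusion in step 5 does not follow.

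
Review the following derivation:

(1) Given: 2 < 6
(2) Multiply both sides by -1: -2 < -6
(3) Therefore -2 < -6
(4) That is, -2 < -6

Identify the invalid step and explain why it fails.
Step 2: Multiply both sides by -1: -2 < -6

Step 2 multiplies both sides by -1 but fails to reverse the inequality sign. When multiplying (or dividing) an inequality by a negative number, the direction must be reversed. Since 2 < 6, we should get -2 > -6, i.e., -2 > -6.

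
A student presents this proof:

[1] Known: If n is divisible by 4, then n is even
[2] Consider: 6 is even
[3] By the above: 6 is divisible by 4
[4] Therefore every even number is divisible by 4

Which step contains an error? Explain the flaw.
Step 3: By the above: 6 is divisible by 4

Step 3 commits the fallacy of affirming the consequent. The known fact 'divisible by 4 → even' does NOT imply 'even → divisible by 4'. That would be the converse, which is false. For example, 6 is even but 6 ÷ 4 = 1.50, which is not an integer.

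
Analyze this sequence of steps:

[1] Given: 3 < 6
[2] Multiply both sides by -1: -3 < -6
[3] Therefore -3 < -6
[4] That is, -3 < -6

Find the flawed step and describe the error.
Step 2: Multiply both sides by -1: -3 < -6

Step 2 multiplies both sides by -1 but fails to reverse the inequality sign. When multiplying (or dividing) an inequality by a negative number, the direction must be reversed. Since 3 < 6, we should get -3 > -6, i.e., -3 > -6.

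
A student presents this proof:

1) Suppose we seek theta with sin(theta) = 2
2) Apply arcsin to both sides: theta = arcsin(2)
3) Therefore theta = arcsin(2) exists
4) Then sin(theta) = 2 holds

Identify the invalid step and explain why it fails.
Step 2: Apply arcsin to both sides: theta = arcsin(2)

Step 2 applies arcsin to 2. However, arcsin(x) is only defined for x in [-1, 1] because sin(theta) can only produce values in that range. Since |2| > 1, arcsin(2) is undefined. There is no angle whose sine equals 2.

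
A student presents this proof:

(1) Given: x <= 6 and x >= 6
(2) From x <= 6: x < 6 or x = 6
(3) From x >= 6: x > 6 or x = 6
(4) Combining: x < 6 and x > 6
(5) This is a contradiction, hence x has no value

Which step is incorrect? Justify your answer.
Step 4: Combining: x < 6 and x > 6

Step 4 incorrectly combines the conditions. From x <= 6 and x >= 6, the intersection is x = 6. The error treats the 'or' cases as 'and' requirements. The correct conclusion is that x = 6 is the unique solution, not that no solution exists.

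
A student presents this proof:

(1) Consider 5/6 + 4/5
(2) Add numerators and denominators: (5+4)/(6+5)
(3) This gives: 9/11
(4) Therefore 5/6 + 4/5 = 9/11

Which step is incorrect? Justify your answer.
Step 2: Add numerators and denominators: (5+4)/(6+5)

Step 2 incorrectly adds fractions by separately adding numerators and denominators. This is wrong. The correct method requires a common denominator: 5/6 + 4/5 = (5×5 + 4×6)/(6×5) = 49/30 = 49/30. The method used gives 9/11, which is different.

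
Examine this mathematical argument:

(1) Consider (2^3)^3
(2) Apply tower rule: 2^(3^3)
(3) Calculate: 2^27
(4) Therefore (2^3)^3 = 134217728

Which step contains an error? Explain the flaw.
Step 2: Apply tower rule: 2^(3^3)

Step 2 incorrectly states that (a^b)^c = a^(b^c). The correct rule is (a^b)^c = a^(b×c). The actual value is (2^3)^3 = 2^9 = 512, not 2^27 = 134217728.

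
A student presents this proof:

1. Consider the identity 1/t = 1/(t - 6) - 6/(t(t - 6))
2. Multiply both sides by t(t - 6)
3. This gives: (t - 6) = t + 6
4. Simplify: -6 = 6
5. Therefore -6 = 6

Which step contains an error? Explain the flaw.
Step 3: This gives: (t - 6) = t + 6

Step 3 makes a sign error when clearing denominators. Multiplying -6/(t(t - 6)) by t(t - 6) gives -6, not +6. The correct result is (t - 6) = t - 6, which is trivially true, not (t - 6) = t + 6. (Step 1 is a valid identity: 1/(t - 6) - 6/(t(t - 6)) = (t - 6)/(t(t - 6)) = 1/t.)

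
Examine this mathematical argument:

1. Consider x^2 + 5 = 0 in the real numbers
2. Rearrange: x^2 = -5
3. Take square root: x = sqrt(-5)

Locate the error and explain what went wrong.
Step 3: Take square root: x = sqrt(-5)

Step 3 takes the square root of -5, which is negative. In the real number system, the square root of a negative number is undefined. The equation x^2 + 5 = 0 has no real solutions. Square roots of negative numbers only exist in the complex numbers.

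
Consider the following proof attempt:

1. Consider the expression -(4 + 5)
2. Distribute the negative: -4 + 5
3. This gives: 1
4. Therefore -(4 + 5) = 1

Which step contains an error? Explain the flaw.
Step 2: Distribute the negative: -4 + 5

Step 2 incorrectly distributes the negative sign. The correct distribution is -(4 + 5) = -4 - 5 = -9. The negative must be applied to both terms, not just the first. The error treats -(4 + 5) as -4 + 5, which equals 1 instead of -9.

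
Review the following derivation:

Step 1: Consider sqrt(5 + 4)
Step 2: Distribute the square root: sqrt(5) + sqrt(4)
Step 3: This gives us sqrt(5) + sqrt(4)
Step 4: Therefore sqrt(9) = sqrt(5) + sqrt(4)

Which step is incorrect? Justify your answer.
Step 2: Distribute the square root: sqrt(5) + sqrt(4)

Step 2 incorrectly 'distributes' the square root over addition. The square root function does not distribute: sqrt(a + b) ≠ sqrt(a) + sqrt(b). In fact, sqrt(5 + 4) = sqrt(9) ≈ 3.0000, while sqrt(5) + sqrt(4) ≈ 4.2361.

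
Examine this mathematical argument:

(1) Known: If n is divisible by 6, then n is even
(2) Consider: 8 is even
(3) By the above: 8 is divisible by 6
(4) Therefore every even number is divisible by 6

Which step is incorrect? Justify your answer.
Step 3: By the above: 8 is divisible by 6

Step 3 commits the fallacy of affirming the consequent. The known fact 'divisible by 6 → even' does NOT imply 'even → divisible by 6'. That would be the converse, which is false. For example, 8 is even but 8 ÷ 6 = 1.33, which is not an integer.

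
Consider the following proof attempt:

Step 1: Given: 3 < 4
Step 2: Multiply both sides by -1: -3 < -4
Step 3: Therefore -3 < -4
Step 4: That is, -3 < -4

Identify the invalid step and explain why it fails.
Step 2: Multiply both sides by -1: -3 < -4

Step 2 multiplies both sides by -1 but fails to reverse the inequality sign. When multiplying (or dividing) an inequality by a negative number, the direction must be reversed. Since 3 < 4, we should get -3 > -4, i.e., -3 > -4.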